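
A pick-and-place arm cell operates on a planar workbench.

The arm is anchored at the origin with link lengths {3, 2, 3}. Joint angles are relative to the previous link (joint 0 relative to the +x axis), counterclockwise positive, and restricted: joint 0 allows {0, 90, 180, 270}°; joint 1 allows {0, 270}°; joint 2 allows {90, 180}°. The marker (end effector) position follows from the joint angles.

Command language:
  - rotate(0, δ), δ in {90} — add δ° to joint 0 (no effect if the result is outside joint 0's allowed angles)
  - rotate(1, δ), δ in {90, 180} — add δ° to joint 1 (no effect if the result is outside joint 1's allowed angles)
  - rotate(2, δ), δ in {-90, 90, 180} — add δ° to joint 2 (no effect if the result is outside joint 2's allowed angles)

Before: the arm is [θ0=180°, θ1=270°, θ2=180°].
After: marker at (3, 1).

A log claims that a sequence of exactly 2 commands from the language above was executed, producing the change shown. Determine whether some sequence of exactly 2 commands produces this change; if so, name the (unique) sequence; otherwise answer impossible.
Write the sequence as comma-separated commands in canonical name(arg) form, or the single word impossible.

initial: [θ0=180°, θ1=270°, θ2=180°]
t=1 rotate(0, 90) ⇒ [θ0=270°, θ1=270°, θ2=180°]
t=2 rotate(0, 90) ⇒ [θ0=0°, θ1=270°, θ2=180°]
no rival 2-sequence matches.

rotate(0, 90), rotate(0, 90)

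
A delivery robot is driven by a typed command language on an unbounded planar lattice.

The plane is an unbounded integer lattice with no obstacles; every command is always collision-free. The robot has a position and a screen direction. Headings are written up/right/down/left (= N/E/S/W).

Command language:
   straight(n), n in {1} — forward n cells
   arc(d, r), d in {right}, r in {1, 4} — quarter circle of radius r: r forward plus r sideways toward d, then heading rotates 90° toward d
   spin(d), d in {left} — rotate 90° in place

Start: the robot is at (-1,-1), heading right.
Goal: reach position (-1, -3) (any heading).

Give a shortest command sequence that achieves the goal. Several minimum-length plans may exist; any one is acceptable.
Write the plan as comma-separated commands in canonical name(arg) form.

arc(right, 1), arc(right, 1)

start: at (-1,-1), heading right
1. arc(right, 1) → at (0,-2), heading down
2. arc(right, 1) → at (-1,-3), heading left
shorter routes all fall short; 2 is best.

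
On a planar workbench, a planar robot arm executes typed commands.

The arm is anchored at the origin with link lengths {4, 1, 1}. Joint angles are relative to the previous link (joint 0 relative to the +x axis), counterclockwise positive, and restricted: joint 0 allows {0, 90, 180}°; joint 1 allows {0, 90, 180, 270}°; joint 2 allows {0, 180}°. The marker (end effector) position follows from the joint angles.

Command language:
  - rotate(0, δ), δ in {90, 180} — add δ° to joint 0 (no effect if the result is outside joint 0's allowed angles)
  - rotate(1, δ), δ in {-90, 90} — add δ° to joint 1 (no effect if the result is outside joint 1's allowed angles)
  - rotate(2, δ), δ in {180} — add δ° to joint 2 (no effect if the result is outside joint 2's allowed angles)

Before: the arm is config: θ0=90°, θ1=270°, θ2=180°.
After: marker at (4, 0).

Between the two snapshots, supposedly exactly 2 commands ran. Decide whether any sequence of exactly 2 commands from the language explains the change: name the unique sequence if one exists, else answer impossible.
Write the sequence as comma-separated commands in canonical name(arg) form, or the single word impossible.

rotate(0, 90), rotate(0, 180)

key: order matters: swapping rotate(0, 90) and rotate(0, 180) lands elsewhere
start: config: θ0=90°, θ1=270°, θ2=180°
t=1 rotate(0, 90) ⇒ config: θ0=180°, θ1=270°, θ2=180°
t=2 rotate(0, 180) ⇒ config: θ0=0°, θ1=270°, θ2=180°
no other 2-command option fits: unique.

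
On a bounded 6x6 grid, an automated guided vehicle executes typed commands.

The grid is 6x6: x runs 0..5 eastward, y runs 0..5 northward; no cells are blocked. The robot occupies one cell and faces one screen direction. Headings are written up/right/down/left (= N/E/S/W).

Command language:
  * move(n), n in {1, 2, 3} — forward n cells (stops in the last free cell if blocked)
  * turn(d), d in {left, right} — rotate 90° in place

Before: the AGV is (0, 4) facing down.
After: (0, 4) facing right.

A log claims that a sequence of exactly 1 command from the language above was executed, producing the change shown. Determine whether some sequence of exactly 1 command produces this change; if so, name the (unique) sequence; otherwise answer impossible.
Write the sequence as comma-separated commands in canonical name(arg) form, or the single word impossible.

key: parked at (0,4) the whole time — nothing moves the robot
initial: (0, 4) facing down
[1] after turn(left): (0, 4) facing right
no other 1-command option fits: unique.

turn(left)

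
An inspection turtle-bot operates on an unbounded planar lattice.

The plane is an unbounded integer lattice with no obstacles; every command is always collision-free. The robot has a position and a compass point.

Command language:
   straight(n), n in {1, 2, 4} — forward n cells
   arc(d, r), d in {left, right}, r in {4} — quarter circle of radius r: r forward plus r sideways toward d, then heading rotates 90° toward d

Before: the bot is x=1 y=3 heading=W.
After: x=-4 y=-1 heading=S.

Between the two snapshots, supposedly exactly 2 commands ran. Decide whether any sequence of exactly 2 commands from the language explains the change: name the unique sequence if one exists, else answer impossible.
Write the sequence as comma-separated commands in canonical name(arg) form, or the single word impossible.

straight(1), arc(left, 4)

key: running arc(left, 4) before straight(1) would end elsewhere — order is forced
initial: x=1 y=3 heading=W
[1] after straight(1): x=0 y=3 heading=W
[2] after arc(left, 4): x=-4 y=-1 heading=S
no other 2-command option fits: unique.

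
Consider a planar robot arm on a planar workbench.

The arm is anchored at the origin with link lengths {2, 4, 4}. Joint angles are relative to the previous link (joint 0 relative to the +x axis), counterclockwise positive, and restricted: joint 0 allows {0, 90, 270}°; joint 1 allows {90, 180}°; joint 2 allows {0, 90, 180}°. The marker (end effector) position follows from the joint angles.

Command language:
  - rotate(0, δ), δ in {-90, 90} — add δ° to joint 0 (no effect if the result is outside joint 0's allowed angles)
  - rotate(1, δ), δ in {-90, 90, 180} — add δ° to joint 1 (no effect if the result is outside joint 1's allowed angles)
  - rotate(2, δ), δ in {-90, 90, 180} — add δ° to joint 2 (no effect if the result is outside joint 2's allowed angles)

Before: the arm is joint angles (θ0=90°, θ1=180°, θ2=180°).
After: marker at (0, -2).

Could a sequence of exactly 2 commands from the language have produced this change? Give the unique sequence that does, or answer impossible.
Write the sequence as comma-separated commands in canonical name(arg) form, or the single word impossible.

rotate(0, -90), rotate(0, -90)

from: joint angles (θ0=90°, θ1=180°, θ2=180°)
step 1 (rotate(0, -90)): joint angles (θ0=0°, θ1=180°, θ2=180°)
step 2 (rotate(0, -90)): joint angles (θ0=270°, θ1=180°, θ2=180°)
uniquely the one of 64 2-step routes that fits.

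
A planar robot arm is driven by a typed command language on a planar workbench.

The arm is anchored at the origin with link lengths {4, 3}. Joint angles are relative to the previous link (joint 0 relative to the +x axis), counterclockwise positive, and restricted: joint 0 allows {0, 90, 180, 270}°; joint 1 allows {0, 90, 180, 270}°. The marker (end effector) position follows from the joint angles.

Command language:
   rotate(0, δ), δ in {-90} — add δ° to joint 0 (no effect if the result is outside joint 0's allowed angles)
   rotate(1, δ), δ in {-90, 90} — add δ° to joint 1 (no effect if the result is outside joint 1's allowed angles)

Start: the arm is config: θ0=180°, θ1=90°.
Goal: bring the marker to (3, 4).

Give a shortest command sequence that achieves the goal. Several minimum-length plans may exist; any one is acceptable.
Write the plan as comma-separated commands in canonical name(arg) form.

initial: config: θ0=180°, θ1=90°
step 1 (rotate(0, -90)): config: θ0=90°, θ1=90°
step 2 (rotate(1, 90)): config: θ0=90°, θ1=180°
step 3 (rotate(1, 90)): config: θ0=90°, θ1=270°
nothing shorter than 3 reaches the goal.

rotate(0, -90), rotate(1, 90), rotate(1, 90)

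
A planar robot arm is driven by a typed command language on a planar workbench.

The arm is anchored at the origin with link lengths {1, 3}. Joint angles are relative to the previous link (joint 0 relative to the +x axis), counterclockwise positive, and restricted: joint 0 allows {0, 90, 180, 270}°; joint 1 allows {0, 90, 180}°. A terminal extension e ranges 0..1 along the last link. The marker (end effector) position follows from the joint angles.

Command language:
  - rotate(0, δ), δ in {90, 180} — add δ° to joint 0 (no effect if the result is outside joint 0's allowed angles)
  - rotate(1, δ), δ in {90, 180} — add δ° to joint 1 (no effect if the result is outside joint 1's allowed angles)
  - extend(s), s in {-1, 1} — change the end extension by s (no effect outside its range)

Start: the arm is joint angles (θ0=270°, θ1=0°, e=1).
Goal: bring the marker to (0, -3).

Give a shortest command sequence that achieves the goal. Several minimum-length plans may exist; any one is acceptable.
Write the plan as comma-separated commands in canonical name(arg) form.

initial: joint angles (θ0=270°, θ1=0°, e=1)
t=1 rotate(1, 180) ⇒ joint angles (θ0=270°, θ1=180°, e=1)
t=2 rotate(0, 180) ⇒ joint angles (θ0=90°, θ1=180°, e=1)
no 1-step plan works, so 2 is optimal.

rotate(1, 180), rotate(0, 180)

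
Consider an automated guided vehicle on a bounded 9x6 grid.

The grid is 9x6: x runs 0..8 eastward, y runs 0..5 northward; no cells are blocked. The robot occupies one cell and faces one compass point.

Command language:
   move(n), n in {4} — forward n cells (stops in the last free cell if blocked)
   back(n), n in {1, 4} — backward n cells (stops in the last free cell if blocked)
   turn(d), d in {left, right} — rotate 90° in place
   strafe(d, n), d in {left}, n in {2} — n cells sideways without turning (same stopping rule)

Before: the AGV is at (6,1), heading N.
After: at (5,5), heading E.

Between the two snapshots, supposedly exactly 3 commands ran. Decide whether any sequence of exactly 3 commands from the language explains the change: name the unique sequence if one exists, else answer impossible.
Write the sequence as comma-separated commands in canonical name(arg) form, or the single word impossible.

key: running back(1) before move(4) would end elsewhere — order is forced
from: at (6,1), heading N
1. move(4) → at (6,5), heading N
2. turn(right) → at (6,5), heading E
3. back(1) → at (5,5), heading E
no rival 3-sequence matches.

move(4), turn(right), back(1)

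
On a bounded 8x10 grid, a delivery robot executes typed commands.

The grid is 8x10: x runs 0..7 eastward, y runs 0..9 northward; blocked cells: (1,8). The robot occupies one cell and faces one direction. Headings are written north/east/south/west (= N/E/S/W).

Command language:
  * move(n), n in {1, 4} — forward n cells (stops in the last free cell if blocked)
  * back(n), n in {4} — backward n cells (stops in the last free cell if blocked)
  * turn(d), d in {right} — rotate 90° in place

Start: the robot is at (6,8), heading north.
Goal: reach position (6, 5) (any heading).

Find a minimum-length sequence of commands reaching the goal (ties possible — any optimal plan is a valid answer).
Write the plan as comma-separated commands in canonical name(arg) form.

back(4), move(1)

start: at (6,8), heading north
[1] after back(4): at (6,4), heading north
[2] after move(1): at (6,5), heading north
no 1-step plan works, so 2 is optimal.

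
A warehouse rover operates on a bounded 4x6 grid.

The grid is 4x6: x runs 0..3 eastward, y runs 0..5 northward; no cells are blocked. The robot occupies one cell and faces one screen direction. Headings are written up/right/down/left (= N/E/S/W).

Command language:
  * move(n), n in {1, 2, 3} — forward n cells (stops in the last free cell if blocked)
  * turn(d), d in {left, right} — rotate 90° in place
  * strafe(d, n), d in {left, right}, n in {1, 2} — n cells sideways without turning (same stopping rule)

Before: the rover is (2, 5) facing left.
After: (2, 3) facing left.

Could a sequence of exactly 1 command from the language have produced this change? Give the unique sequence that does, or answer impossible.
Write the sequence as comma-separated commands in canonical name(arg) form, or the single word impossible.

strafe(left, 2)

key: still facing W — the one step turns nothing
t0: (2, 5) facing left
1. strafe(left, 2) → (2, 3) facing left
no other 1-command option fits: unique.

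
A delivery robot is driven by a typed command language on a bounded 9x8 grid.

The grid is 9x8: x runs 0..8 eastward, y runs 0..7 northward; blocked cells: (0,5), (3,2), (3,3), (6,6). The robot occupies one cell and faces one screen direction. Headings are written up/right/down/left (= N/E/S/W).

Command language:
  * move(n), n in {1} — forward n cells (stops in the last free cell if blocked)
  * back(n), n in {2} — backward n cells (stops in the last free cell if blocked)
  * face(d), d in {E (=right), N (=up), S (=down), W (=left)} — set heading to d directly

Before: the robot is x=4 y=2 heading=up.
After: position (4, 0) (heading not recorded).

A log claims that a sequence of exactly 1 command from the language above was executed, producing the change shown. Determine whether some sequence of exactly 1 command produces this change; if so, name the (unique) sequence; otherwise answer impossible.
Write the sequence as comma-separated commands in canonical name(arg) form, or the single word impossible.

back(2)

from: x=4 y=2 heading=up
step 1 (back(2)): x=4 y=0 heading=up
no rival 1-sequence matches.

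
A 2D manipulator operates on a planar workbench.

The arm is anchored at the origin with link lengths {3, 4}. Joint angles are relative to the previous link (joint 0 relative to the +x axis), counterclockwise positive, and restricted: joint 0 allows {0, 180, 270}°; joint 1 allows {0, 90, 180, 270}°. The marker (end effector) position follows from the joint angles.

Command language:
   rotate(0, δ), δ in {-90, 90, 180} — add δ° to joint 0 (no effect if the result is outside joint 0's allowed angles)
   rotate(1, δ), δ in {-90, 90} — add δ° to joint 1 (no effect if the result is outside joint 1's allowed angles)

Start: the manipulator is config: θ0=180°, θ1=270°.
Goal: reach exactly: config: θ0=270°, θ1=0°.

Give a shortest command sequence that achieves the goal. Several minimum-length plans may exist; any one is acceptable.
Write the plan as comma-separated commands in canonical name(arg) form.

rotate(1, 90), rotate(0, 90)

start: config: θ0=180°, θ1=270°
1. rotate(1, 90) → config: θ0=180°, θ1=0°
2. rotate(0, 90) → config: θ0=270°, θ1=0°
no 1-step plan works, so 2 is optimal.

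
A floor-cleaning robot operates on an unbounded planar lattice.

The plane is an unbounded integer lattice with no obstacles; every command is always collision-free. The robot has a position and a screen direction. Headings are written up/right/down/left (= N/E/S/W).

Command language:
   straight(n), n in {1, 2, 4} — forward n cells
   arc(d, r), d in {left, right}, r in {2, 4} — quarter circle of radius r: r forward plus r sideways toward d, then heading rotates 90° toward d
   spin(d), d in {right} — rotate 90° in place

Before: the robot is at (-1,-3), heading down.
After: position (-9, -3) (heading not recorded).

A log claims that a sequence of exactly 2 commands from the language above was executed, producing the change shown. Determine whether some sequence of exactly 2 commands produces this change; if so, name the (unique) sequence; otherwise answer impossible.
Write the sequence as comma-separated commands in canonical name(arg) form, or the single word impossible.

arc(right, 4), arc(right, 4)

start: at (-1,-3), heading down
1. arc(right, 4) → at (-5,-7), heading left
2. arc(right, 4) → at (-9,-3), heading up
no rival 2-sequence matches.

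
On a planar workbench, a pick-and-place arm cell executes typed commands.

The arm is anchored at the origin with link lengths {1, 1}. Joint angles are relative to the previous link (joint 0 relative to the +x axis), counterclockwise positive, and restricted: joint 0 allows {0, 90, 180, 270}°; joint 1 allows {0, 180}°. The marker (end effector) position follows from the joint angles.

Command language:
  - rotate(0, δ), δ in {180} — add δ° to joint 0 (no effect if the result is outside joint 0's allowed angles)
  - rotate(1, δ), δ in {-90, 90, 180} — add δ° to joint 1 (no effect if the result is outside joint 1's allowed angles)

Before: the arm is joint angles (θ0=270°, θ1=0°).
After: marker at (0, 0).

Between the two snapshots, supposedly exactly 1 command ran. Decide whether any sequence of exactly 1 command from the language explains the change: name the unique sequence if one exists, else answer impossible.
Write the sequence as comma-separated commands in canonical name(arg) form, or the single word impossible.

rotate(1, 180)

begin: joint angles (θ0=270°, θ1=0°)
1. rotate(1, 180) → joint angles (θ0=270°, θ1=180°)
uniquely the one of 4 1-step routes that fits.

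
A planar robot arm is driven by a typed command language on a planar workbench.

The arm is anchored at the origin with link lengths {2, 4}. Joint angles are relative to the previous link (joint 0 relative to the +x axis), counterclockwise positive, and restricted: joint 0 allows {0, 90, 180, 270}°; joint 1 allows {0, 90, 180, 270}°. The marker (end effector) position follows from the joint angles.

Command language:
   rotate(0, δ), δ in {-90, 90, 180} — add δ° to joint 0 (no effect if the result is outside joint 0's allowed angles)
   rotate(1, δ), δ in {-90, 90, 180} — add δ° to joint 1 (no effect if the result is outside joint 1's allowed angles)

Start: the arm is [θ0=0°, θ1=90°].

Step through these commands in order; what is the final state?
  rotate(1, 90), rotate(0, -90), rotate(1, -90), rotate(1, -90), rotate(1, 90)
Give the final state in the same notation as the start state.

[θ0=270°, θ1=90°]

begin: [θ0=0°, θ1=90°]
[1] after rotate(1, 90): [θ0=0°, θ1=180°]
[2] after rotate(0, -90): [θ0=270°, θ1=180°]
[3] after rotate(1, -90): [θ0=270°, θ1=90°]
[4] after rotate(1, -90): [θ0=270°, θ1=0°]
[5] after rotate(1, 90): [θ0=270°, θ1=90°]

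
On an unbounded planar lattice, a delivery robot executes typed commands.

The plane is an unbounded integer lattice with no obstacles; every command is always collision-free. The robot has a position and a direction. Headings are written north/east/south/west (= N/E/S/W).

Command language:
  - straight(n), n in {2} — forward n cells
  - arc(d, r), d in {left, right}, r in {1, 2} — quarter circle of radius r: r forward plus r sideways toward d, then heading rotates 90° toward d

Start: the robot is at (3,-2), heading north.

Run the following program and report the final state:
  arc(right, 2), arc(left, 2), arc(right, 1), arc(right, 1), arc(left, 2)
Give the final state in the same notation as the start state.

from: at (3,-2), heading north
[1] after arc(right, 2): at (5,0), heading east
[2] after arc(left, 2): at (7,2), heading north
[3] after arc(right, 1): at (8,3), heading east
[4] after arc(right, 1): at (9,2), heading south
[5] after arc(left, 2): at (11,0), heading east

at (11,0), heading east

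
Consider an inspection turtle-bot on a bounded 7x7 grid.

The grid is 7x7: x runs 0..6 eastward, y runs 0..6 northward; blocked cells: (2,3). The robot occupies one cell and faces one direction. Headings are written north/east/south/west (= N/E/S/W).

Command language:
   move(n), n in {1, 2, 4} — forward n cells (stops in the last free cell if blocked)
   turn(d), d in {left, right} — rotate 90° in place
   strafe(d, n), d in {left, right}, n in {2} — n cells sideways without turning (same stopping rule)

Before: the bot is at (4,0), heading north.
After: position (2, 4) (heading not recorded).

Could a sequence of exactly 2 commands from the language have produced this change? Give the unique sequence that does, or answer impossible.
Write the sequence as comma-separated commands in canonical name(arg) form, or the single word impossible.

key: order matters: swapping move(4) and strafe(left, 2) lands elsewhere
start: at (4,0), heading north
t=1 move(4) ⇒ at (4,4), heading north
t=2 strafe(left, 2) ⇒ at (2,4), heading north
uniquely the one of 49 2-step routes that fits.

move(4), strafe(left, 2)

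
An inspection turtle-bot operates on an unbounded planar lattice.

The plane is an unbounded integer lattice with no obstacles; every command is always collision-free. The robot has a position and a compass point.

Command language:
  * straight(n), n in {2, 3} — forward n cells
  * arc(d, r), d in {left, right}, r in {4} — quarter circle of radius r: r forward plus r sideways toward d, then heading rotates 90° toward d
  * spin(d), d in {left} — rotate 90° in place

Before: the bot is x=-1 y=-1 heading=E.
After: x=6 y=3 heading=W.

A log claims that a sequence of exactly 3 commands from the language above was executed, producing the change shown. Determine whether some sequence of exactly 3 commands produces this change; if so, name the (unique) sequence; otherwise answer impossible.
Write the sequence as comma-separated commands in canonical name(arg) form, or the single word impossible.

straight(3), arc(left, 4), spin(left)

key: order matters: swapping straight(3) and spin(left) lands elsewhere
from: x=-1 y=-1 heading=E
1. straight(3) → x=2 y=-1 heading=E
2. arc(left, 4) → x=6 y=3 heading=N
3. spin(left) → x=6 y=3 heading=W
uniquely the one of 125 3-step routes that fits.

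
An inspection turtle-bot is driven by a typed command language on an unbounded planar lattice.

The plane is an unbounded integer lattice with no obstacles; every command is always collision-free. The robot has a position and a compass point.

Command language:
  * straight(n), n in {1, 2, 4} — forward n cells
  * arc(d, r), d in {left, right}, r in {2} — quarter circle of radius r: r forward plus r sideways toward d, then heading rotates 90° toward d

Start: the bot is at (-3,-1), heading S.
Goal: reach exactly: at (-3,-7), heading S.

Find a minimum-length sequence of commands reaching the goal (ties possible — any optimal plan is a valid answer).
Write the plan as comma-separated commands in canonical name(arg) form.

straight(2), straight(4)

initial: at (-3,-1), heading S
step 1 (straight(2)): at (-3,-3), heading S
step 2 (straight(4)): at (-3,-7), heading S
shorter routes all fall short; 2 is best.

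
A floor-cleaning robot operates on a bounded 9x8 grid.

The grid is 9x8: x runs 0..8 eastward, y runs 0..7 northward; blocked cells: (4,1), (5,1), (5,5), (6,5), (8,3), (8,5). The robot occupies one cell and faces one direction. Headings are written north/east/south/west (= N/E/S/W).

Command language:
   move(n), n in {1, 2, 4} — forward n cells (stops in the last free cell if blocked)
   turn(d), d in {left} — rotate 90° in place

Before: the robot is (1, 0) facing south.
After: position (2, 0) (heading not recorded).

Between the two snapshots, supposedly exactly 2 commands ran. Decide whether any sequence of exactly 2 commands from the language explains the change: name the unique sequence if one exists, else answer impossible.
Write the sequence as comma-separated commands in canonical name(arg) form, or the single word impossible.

turn(left), move(1)

key: order matters: swapping turn(left) and move(1) lands elsewhere
begin: (1, 0) facing south
[1] after turn(left): (1, 0) facing east
[2] after move(1): (2, 0) facing east
all 16 alternatives checked — unique.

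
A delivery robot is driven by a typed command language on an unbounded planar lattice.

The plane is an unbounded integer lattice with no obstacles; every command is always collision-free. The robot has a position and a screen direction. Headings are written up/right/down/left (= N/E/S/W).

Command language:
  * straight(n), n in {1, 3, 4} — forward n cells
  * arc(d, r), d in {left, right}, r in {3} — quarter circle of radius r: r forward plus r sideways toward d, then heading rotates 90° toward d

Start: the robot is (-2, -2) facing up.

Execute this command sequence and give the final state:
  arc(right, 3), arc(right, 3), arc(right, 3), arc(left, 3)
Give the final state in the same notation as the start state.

from: (-2, -2) facing up
step 1 (arc(right, 3)): (1, 1) facing right
step 2 (arc(right, 3)): (4, -2) facing down
step 3 (arc(right, 3)): (1, -5) facing left
step 4 (arc(left, 3)): (-2, -8) facing down

(-2, -8) facing down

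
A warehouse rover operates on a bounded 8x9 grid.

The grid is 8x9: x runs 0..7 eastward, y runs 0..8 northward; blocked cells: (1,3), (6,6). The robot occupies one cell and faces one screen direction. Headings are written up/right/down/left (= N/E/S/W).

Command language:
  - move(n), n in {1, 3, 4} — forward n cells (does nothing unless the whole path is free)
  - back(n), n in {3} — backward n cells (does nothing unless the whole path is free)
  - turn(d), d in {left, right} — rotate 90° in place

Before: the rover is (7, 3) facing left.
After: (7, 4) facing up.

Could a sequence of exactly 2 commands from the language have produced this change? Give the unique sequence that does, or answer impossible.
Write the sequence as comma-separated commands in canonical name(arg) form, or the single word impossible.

key: running move(1) before turn(right) would end elsewhere — order is forced
initial: (7, 3) facing left
t=1 turn(right) ⇒ (7, 3) facing up
t=2 move(1) ⇒ (7, 4) facing up
no rival 2-sequence matches.

turn(right), move(1)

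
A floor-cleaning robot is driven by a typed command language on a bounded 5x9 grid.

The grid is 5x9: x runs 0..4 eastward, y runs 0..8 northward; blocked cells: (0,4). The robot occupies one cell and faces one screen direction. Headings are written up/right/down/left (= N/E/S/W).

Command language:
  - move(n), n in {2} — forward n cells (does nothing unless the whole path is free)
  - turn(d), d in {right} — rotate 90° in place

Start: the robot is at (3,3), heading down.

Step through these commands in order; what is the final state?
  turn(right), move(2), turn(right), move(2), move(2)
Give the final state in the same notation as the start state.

at (1,7), heading up

t0: at (3,3), heading down
step 1 (turn(right)): at (3,3), heading left
step 2 (move(2)): at (1,3), heading left
step 3 (turn(right)): at (1,3), heading up
step 4 (move(2)): at (1,5), heading up
step 5 (move(2)): at (1,7), heading up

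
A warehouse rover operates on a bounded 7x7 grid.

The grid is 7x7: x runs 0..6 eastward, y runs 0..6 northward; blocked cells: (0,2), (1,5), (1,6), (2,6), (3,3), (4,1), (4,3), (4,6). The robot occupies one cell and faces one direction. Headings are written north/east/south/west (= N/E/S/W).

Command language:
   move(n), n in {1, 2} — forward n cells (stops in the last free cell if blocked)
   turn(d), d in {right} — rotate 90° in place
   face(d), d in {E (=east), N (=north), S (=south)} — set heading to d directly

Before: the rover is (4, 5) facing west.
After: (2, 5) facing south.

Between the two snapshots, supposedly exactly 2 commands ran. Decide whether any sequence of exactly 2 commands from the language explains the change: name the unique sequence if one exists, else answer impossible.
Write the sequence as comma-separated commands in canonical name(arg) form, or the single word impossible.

move(2), face(S)

key: position moved to (2,5) AND the heading swung to S — translation plus rotation needed
t0: (4, 5) facing west
[1] after move(2): (2, 5) facing west
[2] after face(S): (2, 5) facing south
all 36 alternatives checked — unique.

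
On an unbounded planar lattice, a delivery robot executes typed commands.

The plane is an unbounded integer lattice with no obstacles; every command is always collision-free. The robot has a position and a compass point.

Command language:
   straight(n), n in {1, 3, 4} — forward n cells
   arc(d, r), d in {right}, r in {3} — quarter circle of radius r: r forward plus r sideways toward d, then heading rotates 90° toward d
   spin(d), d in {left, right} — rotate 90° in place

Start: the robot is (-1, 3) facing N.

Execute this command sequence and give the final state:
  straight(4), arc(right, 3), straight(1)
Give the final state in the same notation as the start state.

(3, 10) facing E

start: (-1, 3) facing N
1. straight(4) → (-1, 7) facing N
2. arc(right, 3) → (2, 10) facing E
3. straight(1) → (3, 10) facing E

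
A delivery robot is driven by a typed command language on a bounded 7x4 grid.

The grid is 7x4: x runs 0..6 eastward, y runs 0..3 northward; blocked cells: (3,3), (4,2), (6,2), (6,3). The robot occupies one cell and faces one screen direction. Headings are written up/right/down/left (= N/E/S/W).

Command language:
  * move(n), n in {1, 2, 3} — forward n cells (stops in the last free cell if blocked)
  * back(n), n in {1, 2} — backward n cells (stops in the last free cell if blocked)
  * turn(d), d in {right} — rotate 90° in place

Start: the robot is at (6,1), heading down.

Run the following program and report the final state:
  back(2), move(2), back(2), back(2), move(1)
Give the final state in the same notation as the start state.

from: at (6,1), heading down
[1] after back(2): at (6,1), heading down
[2] after move(2): at (6,0), heading down
[3] after back(2): at (6,1), heading down
[4] after back(2): at (6,1), heading down
[5] after move(1): at (6,0), heading down

at (6,0), heading down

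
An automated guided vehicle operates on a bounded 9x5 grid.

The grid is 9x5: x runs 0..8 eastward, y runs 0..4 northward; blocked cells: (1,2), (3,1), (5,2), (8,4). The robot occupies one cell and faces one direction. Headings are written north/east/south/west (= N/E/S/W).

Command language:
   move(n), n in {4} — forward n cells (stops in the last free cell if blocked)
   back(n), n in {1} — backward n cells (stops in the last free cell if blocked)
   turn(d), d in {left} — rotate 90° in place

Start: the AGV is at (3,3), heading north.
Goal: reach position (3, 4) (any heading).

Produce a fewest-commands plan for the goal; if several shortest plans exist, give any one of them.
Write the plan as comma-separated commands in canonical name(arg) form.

move(4)

from: at (3,3), heading north
step 1 (move(4)): at (3,4), heading north
minimal: 1 command(s), checked below 1.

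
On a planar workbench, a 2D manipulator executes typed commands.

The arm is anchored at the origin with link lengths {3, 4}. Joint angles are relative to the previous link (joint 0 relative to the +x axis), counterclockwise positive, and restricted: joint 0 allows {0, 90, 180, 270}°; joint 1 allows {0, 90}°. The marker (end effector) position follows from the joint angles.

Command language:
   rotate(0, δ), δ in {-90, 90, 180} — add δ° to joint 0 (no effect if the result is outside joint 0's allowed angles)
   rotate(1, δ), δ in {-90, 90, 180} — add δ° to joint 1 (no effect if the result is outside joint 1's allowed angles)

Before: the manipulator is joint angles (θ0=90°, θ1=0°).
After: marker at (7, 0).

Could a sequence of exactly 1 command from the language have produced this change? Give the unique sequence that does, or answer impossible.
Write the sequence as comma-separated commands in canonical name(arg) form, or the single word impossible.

begin: joint angles (θ0=90°, θ1=0°)
t=1 rotate(0, -90) ⇒ joint angles (θ0=0°, θ1=0°)
uniquely the one of 6 1-step routes that fits.

rotate(0, -90)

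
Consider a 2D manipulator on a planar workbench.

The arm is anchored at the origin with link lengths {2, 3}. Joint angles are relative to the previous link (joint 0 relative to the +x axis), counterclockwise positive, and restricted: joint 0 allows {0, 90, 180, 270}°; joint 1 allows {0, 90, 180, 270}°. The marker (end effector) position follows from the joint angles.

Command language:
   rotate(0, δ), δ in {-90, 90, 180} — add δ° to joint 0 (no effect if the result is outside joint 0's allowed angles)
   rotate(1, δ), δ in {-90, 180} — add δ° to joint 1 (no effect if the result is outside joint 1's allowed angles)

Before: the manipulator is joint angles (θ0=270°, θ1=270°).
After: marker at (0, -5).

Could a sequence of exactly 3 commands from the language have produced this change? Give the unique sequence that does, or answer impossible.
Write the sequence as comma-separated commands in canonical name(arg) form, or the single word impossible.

t0: joint angles (θ0=270°, θ1=270°)
t=1 rotate(1, -90) ⇒ joint angles (θ0=270°, θ1=180°)
t=2 rotate(1, -90) ⇒ joint angles (θ0=270°, θ1=90°)
t=3 rotate(1, -90) ⇒ joint angles (θ0=270°, θ1=0°)
no rival 3-sequence matches.

rotate(1, -90), rotate(1, -90), rotate(1, -90)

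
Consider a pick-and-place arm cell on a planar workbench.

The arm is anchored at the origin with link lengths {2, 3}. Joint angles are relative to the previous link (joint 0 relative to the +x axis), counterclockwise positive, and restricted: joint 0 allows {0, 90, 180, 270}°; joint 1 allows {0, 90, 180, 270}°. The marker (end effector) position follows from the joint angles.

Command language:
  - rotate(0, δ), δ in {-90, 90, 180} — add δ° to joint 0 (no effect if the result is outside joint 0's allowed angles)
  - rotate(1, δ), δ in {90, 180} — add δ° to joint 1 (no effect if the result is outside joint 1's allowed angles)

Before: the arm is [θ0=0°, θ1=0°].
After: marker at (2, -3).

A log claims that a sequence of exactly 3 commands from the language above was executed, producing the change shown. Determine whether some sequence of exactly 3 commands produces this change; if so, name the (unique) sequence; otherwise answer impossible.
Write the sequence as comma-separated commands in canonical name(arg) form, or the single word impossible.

initial: [θ0=0°, θ1=0°]
t=1 rotate(1, 90) ⇒ [θ0=0°, θ1=90°]
t=2 rotate(1, 90) ⇒ [θ0=0°, θ1=180°]
t=3 rotate(1, 90) ⇒ [θ0=0°, θ1=270°]
uniquely the one of 125 3-step routes that fits.

rotate(1, 90), rotate(1, 90), rotate(1, 90)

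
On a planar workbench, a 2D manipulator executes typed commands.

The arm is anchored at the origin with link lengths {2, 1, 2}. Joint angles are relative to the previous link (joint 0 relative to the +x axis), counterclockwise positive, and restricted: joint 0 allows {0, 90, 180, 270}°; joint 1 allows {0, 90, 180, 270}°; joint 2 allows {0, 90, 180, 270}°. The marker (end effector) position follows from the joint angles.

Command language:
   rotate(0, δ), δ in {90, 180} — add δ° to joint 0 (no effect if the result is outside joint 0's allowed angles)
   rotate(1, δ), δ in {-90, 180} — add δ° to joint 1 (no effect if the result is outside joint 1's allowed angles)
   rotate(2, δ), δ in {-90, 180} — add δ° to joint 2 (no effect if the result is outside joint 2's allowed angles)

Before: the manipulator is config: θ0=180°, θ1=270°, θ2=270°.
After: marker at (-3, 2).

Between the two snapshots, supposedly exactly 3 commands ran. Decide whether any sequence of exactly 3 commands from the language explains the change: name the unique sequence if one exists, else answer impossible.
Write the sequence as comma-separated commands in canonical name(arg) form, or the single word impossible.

rotate(1, -90), rotate(1, -90), rotate(1, -90)

initial: config: θ0=180°, θ1=270°, θ2=270°
step 1 (rotate(1, -90)): config: θ0=180°, θ1=180°, θ2=270°
step 2 (rotate(1, -90)): config: θ0=180°, θ1=90°, θ2=270°
step 3 (rotate(1, -90)): config: θ0=180°, θ1=0°, θ2=270°
all 216 alternatives checked — unique.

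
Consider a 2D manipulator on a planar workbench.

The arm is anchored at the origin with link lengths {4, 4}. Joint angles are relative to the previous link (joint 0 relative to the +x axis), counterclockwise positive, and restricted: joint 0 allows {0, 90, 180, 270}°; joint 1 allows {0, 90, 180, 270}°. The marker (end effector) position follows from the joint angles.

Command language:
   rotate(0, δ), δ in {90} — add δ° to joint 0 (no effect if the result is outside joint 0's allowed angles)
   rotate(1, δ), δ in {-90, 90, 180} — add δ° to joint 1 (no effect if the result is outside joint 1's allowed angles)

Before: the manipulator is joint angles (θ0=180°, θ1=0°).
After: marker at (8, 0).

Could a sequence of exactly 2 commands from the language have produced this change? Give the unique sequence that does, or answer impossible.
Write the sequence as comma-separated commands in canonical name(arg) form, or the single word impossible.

initial: joint angles (θ0=180°, θ1=0°)
[1] after rotate(0, 90): joint angles (θ0=270°, θ1=0°)
[2] after rotate(0, 90): joint angles (θ0=0°, θ1=0°)
uniquely the one of 16 2-step routes that fits.

rotate(0, 90), rotate(0, 90)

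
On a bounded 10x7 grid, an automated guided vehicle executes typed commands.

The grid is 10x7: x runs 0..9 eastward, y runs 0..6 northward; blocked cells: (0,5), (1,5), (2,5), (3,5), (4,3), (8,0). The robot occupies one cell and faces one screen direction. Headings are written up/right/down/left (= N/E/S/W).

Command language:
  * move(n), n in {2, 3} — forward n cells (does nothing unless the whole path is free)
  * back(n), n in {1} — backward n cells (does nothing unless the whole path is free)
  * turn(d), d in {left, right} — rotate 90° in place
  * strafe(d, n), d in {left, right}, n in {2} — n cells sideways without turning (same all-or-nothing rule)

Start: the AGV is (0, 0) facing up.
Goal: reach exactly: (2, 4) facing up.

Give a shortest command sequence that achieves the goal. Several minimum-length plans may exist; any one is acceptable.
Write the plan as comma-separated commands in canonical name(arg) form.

initial: (0, 0) facing up
1. move(2) → (0, 2) facing up
2. move(2) → (0, 4) facing up
3. strafe(right, 2) → (2, 4) facing up
no 2-step plan works, so 3 is optimal.

move(2), move(2), strafe(right, 2)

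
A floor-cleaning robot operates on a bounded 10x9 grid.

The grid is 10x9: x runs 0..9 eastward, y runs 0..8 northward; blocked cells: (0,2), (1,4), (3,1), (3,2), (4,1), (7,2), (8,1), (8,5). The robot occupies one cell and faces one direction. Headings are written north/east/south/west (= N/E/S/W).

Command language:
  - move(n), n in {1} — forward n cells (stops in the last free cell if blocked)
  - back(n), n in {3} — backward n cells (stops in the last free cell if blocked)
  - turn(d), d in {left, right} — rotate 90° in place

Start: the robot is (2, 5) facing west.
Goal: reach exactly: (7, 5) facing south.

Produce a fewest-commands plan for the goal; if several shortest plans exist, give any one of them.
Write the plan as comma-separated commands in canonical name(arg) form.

t0: (2, 5) facing west
t=1 back(3) ⇒ (5, 5) facing west
t=2 back(3) ⇒ (7, 5) facing west
t=3 turn(left) ⇒ (7, 5) facing south
nothing shorter than 3 reaches the goal.

back(3), back(3), turn(left)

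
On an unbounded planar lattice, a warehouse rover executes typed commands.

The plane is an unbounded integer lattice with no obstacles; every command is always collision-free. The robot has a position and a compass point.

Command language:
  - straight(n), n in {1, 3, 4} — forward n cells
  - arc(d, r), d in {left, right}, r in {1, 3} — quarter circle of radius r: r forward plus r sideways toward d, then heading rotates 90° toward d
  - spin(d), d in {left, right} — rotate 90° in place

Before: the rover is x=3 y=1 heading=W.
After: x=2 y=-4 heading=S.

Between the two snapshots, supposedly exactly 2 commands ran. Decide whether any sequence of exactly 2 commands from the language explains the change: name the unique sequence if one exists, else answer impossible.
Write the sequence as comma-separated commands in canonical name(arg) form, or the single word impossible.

arc(left, 1), straight(4)

key: running straight(4) before arc(left, 1) would end elsewhere — order is forced
initial: x=3 y=1 heading=W
1. arc(left, 1) → x=2 y=0 heading=S
2. straight(4) → x=2 y=-4 heading=S
no other 2-command option fits: unique.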